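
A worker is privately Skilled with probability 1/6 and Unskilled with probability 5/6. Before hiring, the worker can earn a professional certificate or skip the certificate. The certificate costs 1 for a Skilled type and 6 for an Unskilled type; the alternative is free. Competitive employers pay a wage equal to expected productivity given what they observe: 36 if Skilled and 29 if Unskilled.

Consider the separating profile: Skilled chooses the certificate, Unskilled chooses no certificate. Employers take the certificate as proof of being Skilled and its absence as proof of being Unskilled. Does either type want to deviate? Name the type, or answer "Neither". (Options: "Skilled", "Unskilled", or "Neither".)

The certificate pays 36; no certificate pays 29.
Skilled: assigned the certificate, nets 36 − 1 = 35; deviating to no certificate nets 29.
Unskilled: assigned no certificate, nets 29; deviating to the certificate nets 36 − 6 = 30.
The Unskilled type gains 1 by deviating.

Unskilled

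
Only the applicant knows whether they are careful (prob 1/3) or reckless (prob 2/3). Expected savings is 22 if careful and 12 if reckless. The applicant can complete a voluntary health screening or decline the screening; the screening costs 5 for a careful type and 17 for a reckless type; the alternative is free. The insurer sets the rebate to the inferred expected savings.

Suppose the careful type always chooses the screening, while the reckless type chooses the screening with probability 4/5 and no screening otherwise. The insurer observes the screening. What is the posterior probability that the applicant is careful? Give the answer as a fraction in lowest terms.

P(the screening) = (1/3)·1 + (2/3)·(4/5) = 13/15.
By Bayes' rule, P(careful | the screening) = (1/3) / (13/15) = 5/13.

5/13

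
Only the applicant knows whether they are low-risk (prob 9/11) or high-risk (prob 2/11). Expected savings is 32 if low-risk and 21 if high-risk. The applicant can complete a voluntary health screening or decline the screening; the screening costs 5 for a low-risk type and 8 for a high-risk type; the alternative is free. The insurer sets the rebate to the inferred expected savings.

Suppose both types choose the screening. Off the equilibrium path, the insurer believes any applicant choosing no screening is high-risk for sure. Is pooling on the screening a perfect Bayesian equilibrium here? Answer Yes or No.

Yes

On path, the insurer holds the prior and pays 9/11·32 + 2/11·21 = 30. Off path (no screening), believing high-risk, it pays 21.
low-risk: the screening nets 30 − 5 = 25; no screening nets 21. low-risk stays.
high-risk: the screening nets 30 − 8 = 22; no screening nets 21. high-risk stays.
No type deviates, so pooling is sustained.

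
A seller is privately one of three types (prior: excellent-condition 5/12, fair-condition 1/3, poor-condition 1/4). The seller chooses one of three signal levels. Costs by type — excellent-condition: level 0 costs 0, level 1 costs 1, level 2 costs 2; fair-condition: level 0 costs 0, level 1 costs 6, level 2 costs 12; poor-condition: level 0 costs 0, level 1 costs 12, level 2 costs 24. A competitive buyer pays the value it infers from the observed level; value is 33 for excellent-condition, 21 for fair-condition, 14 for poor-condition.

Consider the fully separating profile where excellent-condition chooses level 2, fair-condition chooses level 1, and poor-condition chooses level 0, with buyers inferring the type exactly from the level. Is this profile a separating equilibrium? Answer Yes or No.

Separating prices: level 2 → 33, level 1 → 21, level 0 → 14.
excellent-condition (assigned level 2): level 0: 14 − 0 = 14; level 1: 21 − 1 = 20; level 2: 33 − 2 = 31. excellent-condition stays.
fair-condition (assigned level 1): level 0: 14 − 0 = 14; level 1: 21 − 6 = 15; level 2: 33 − 12 = 21. fair-condition prefers level 2.
poor-condition (assigned level 0): level 0: 14 − 0 = 14; level 1: 21 − 12 = 9; level 2: 33 − 24 = 9. poor-condition stays.
At least one type deviates; the separating profile fails.

No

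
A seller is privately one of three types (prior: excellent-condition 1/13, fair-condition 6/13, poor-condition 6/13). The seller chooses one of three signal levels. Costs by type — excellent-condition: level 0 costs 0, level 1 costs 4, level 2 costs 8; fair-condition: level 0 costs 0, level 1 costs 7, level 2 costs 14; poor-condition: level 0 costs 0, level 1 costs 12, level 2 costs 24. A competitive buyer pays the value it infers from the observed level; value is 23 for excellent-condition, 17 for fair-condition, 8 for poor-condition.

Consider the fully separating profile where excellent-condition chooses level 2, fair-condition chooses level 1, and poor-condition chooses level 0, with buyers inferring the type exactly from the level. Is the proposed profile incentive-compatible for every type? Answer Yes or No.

Yes

Separating prices: level 2 → 23, level 1 → 17, level 0 → 8.
excellent-condition (assigned level 2): level 0: 8 − 0 = 8; level 1: 17 − 4 = 13; level 2: 23 − 8 = 15. excellent-condition stays.
fair-condition (assigned level 1): level 0: 8 − 0 = 8; level 1: 17 − 7 = 10; level 2: 23 − 14 = 9. fair-condition stays.
poor-condition (assigned level 0): level 0: 8 − 0 = 8; level 1: 17 − 12 = 5; level 2: 23 − 24 = -1. poor-condition stays.
Every type prefers its assigned level; separation holds.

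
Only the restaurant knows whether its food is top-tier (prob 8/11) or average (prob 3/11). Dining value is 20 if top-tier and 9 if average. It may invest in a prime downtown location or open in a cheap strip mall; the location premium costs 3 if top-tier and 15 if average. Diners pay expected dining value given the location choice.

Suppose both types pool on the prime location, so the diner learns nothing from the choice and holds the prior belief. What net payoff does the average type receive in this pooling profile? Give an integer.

Pooled price premium = 8/11·20 + 3/11·9 = 17.
average pays cost 15 for the prime location, so net payoff = 17 − 15 = 2.

2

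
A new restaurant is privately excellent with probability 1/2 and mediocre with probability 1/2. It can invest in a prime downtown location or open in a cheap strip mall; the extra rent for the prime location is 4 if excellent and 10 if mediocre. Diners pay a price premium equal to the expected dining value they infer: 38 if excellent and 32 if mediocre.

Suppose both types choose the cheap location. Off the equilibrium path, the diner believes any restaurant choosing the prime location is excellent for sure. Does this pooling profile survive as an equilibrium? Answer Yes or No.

Yes

On path, the diner holds the prior and pays 1/2·38 + 1/2·32 = 35. Off path (the prime location), believing excellent, it pays 38.
excellent: the cheap location nets 35; the prime location nets 38 − 4 = 34. excellent stays.
mediocre: the cheap location nets 35; the prime location nets 38 − 10 = 28. mediocre stays.
No type deviates, so pooling is sustained.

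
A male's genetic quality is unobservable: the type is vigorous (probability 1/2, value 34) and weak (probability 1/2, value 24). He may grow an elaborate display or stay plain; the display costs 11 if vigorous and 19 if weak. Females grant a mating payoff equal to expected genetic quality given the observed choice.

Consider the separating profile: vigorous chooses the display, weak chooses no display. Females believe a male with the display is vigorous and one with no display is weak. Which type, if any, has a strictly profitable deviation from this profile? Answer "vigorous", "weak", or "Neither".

vigorous

The display pays 34; no display pays 24.
vigorous: assigned the display, nets 34 − 11 = 23; deviating to no display nets 24.
weak: assigned no display, nets 24; deviating to the display nets 34 − 19 = 15.
The vigorous type gains 1 by deviating.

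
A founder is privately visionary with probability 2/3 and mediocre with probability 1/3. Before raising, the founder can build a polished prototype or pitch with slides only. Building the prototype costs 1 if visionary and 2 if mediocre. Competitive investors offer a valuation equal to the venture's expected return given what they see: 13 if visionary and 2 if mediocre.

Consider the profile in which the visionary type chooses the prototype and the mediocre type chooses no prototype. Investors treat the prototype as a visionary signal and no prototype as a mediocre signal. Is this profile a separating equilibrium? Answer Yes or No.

No

Under these beliefs, the prototype earns valuation 13 and no prototype earns valuation 2.
visionary: the prototype nets 13 − 1 = 12; no prototype nets 2. visionary prefers the prototype.
mediocre: the prototype nets 13 − 2 = 11; no prototype nets 2. mediocre would deviate to the prototype.
mediocre has a profitable deviation, so the profile is not an equilibrium.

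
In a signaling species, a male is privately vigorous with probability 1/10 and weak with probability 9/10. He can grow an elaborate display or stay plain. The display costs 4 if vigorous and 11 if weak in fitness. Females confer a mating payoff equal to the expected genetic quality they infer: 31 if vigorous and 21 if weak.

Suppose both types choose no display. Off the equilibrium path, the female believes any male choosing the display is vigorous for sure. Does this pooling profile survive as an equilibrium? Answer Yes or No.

No

On path, the female holds the prior and pays 1/10·31 + 9/10·21 = 22. Off path (the display), believing vigorous, it pays 31.
vigorous: no display nets 22; the display nets 31 − 4 = 27. vigorous would deviate.
weak: no display nets 22; the display nets 31 − 11 = 20. weak stays.
A type deviates, so pooling fails.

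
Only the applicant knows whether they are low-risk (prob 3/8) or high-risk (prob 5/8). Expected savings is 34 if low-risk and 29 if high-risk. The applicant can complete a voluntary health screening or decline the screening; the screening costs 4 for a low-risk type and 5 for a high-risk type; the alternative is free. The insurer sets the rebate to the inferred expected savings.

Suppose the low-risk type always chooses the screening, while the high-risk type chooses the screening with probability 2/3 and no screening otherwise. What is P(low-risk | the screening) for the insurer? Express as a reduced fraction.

P(the screening) = (3/8)·1 + (5/8)·(2/3) = 19/24.
By Bayes' rule, P(low-risk | the screening) = (3/8) / (19/24) = 9/19.

9/19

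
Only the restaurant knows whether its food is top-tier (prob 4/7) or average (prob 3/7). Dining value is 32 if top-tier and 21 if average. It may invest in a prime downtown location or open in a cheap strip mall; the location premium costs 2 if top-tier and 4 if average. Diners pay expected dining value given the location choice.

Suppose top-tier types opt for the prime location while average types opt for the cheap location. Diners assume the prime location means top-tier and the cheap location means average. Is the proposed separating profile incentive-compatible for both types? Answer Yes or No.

Under these beliefs, the prime location earns price premium 32 and the cheap location earns price premium 21.
top-tier: the prime location nets 32 − 2 = 30; the cheap location nets 21. top-tier prefers the prime location.
average: the prime location nets 32 − 4 = 28; the cheap location nets 21. average would deviate to the prime location.
average has a profitable deviation, so the profile is not an equilibrium.

No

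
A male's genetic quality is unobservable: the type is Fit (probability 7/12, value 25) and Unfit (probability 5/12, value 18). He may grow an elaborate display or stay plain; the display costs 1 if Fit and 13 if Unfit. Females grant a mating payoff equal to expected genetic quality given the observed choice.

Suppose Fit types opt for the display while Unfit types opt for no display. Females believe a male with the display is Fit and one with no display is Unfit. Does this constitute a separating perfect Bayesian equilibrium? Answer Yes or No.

Yes

Under these beliefs, the display earns mating payoff 25 and no display earns mating payoff 18.
Fit: the display nets 25 − 1 = 24; no display nets 18. Fit prefers the display.
Unfit: the display nets 25 − 13 = 12; no display nets 18. Unfit prefers no display.
Neither type deviates, so the separating profile is an equilibrium.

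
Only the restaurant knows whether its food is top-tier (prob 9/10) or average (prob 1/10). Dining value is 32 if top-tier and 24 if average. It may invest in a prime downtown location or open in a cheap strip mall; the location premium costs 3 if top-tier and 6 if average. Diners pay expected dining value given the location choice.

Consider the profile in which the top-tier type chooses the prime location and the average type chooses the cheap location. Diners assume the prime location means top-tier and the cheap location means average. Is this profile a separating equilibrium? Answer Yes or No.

Under these beliefs, the prime location earns price premium 32 and the cheap location earns price premium 24.
top-tier: the prime location nets 32 − 3 = 29; the cheap location nets 24. top-tier prefers the prime location.
average: the prime location nets 32 − 6 = 26; the cheap location nets 24. average would deviate to the prime location.
average has a profitable deviation, so the profile is not an equilibrium.

No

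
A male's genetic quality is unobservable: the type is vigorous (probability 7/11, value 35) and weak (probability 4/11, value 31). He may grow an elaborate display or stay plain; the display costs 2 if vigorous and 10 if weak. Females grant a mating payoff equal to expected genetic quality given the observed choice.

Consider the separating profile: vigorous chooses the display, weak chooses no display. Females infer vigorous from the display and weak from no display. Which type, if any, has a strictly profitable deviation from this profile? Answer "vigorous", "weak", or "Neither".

The display pays 35; no display pays 31.
vigorous: assigned the display, nets 35 − 2 = 33; deviating to no display nets 31.
weak: assigned no display, nets 31; deviating to the display nets 35 − 10 = 25.
Both types strictly prefer their assigned action; no profitable deviation.

Neither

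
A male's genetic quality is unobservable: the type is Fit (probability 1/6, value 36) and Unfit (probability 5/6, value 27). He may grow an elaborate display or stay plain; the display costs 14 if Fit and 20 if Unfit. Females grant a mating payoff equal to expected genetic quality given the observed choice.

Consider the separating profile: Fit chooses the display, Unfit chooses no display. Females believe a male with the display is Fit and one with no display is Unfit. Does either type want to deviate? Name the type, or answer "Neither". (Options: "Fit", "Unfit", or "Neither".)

Fit

The display pays 36; no display pays 27.
Fit: assigned the display, nets 36 − 14 = 22; deviating to no display nets 27.
Unfit: assigned no display, nets 27; deviating to the display nets 36 − 20 = 16.
The Fit type gains 5 by deviating.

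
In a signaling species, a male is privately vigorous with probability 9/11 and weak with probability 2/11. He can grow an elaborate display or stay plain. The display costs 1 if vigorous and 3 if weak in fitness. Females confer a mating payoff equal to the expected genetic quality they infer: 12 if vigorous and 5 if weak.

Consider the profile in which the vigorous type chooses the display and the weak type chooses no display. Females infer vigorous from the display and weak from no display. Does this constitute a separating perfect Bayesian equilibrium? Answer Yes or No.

Under these beliefs, the display earns mating payoff 12 and no display earns mating payoff 5.
vigorous: the display nets 12 − 1 = 11; no display nets 5. vigorous prefers the display.
weak: the display nets 12 − 3 = 9; no display nets 5. weak would deviate to the display.
weak has a profitable deviation, so the profile is not an equilibrium.

No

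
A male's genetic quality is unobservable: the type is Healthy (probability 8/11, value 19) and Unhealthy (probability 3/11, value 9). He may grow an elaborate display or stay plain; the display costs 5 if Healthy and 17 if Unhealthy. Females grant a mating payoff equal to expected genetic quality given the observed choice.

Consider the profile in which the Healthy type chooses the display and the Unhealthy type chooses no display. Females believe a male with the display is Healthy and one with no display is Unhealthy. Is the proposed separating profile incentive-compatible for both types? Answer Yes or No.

Under these beliefs, the display earns mating payoff 19 and no display earns mating payoff 9.
Healthy: the display nets 19 − 5 = 14; no display nets 9. Healthy prefers the display.
Unhealthy: the display nets 19 − 17 = 2; no display nets 9. Unhealthy prefers no display.
Neither type deviates, so the separating profile is an equilibrium.

Yes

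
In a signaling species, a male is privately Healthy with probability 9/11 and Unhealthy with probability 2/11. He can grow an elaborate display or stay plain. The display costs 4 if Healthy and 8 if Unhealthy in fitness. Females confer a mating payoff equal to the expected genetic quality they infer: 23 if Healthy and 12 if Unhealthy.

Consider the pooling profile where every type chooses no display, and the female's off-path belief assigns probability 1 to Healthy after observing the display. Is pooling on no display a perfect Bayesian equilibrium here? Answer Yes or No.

On path, the female holds the prior and pays 9/11·23 + 2/11·12 = 21. Off path (the display), believing Healthy, it pays 23.
Healthy: no display nets 21; the display nets 23 − 4 = 19. Healthy stays.
Unhealthy: no display nets 21; the display nets 23 − 8 = 15. Unhealthy stays.
No type deviates, so pooling is sustained.

Yes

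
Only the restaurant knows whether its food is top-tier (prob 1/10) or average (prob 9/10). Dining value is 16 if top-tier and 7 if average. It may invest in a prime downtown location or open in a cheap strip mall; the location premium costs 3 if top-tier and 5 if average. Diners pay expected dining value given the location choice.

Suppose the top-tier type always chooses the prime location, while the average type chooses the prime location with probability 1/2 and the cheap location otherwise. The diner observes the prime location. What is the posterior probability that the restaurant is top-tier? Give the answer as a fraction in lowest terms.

P(the prime location) = (1/10)·1 + (9/10)·(1/2) = 11/20.
By Bayes' rule, P(top-tier | the prime location) = (1/10) / (11/20) = 2/11.

2/11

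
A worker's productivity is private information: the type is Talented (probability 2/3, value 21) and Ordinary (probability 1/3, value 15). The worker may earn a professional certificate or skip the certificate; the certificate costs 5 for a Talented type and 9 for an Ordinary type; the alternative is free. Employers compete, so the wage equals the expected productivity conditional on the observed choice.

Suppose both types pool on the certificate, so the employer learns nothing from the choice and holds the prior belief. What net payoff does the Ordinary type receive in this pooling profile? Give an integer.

10

Pooled wage = 2/3·21 + 1/3·15 = 19.
Ordinary pays cost 9 for the certificate, so net payoff = 19 − 9 = 10.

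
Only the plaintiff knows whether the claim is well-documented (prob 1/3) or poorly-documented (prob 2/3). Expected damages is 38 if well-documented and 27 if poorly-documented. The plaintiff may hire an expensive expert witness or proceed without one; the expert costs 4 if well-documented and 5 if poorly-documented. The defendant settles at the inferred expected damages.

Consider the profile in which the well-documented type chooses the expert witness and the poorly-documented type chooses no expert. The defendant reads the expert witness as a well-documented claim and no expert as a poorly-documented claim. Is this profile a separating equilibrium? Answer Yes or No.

Under these beliefs, the expert witness earns settlement 38 and no expert earns settlement 27.
well-documented: the expert witness nets 38 − 4 = 34; no expert nets 27. well-documented prefers the expert witness.
poorly-documented: the expert witness nets 38 − 5 = 33; no expert nets 27. poorly-documented would deviate to the expert witness.
poorly-documented has a profitable deviation, so the profile is not an equilibrium.

No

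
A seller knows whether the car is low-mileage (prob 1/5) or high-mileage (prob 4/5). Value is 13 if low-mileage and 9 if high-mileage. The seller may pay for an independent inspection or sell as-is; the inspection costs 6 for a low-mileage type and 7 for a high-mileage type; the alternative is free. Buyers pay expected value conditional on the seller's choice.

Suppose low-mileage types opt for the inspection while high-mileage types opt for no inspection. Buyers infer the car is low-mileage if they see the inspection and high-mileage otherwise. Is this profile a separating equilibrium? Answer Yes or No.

Under these beliefs, the inspection earns price 13 and no inspection earns price 9.
low-mileage: the inspection nets 13 − 6 = 7; no inspection nets 9. low-mileage would deviate to no inspection.
high-mileage: the inspection nets 13 − 7 = 6; no inspection nets 9. high-mileage prefers no inspection.
low-mileage has a profitable deviation, so the profile is not an equilibrium.

No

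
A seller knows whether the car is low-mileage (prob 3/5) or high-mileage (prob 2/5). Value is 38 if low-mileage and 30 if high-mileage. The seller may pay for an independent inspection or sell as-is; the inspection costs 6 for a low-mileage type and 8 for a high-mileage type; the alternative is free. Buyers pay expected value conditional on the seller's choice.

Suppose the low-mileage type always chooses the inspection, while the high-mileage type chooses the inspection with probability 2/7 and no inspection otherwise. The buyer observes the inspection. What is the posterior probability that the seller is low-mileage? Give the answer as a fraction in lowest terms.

21/25

P(the inspection) = (3/5)·1 + (2/5)·(2/7) = 5/7.
By Bayes' rule, P(low-mileage | the inspection) = (3/5) / (5/7) = 21/25.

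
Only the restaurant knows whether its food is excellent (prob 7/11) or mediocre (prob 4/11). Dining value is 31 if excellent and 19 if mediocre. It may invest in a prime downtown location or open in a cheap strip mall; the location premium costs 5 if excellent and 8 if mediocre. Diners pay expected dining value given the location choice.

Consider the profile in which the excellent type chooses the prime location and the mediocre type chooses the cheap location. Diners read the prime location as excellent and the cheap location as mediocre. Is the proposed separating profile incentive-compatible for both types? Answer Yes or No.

No

Under these beliefs, the prime location earns price premium 31 and the cheap location earns price premium 19.
excellent: the prime location nets 31 − 5 = 26; the cheap location nets 19. excellent prefers the prime location.
mediocre: the prime location nets 31 − 8 = 23; the cheap location nets 19. mediocre would deviate to the prime location.
mediocre has a profitable deviation, so the profile is not an equilibrium.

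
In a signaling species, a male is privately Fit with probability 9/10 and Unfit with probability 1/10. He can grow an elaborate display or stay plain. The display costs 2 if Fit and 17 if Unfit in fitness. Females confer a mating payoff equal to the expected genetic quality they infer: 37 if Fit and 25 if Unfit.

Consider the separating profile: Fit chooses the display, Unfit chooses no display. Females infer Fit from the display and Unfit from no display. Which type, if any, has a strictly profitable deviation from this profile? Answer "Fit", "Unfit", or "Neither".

The display pays 37; no display pays 25.
Fit: assigned the display, nets 37 − 2 = 35; deviating to no display nets 25.
Unfit: assigned no display, nets 25; deviating to the display nets 37 − 17 = 20.
Both types strictly prefer their assigned action; no profitable deviation.

Neither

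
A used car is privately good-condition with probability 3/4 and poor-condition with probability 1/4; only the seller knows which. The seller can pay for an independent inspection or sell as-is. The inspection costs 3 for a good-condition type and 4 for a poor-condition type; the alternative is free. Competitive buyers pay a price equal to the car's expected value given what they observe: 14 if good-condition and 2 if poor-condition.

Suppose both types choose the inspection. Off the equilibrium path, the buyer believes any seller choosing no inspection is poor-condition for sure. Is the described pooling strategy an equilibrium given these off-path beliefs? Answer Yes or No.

On path, the buyer holds the prior and pays 3/4·14 + 1/4·2 = 11. Off path (no inspection), believing poor-condition, it pays 2.
good-condition: the inspection nets 11 − 3 = 8; no inspection nets 2. good-condition stays.
poor-condition: the inspection nets 11 − 4 = 7; no inspection nets 2. poor-condition stays.
No type deviates, so pooling is sustained.

Yes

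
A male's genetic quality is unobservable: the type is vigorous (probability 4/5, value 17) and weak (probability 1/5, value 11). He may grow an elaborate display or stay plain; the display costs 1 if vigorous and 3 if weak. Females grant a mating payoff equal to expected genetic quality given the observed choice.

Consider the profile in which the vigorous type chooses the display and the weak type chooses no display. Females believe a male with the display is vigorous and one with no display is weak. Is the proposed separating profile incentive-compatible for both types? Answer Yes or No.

Under these beliefs, the display earns mating payoff 17 and no display earns mating payoff 11.
vigorous: the display nets 17 − 1 = 16; no display nets 11. vigorous prefers the display.
weak: the display nets 17 − 3 = 14; no display nets 11. weak would deviate to the display.
weak has a profitable deviation, so the profile is not an equilibrium.

No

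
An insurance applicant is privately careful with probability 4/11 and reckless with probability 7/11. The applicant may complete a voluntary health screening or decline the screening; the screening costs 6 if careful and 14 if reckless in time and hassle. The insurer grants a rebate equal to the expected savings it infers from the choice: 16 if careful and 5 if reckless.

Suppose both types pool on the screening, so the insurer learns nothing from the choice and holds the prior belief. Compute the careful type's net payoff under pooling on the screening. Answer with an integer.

Pooled rebate = 4/11·16 + 7/11·5 = 9.
careful pays cost 6 for the screening, so net payoff = 9 − 6 = 3.

3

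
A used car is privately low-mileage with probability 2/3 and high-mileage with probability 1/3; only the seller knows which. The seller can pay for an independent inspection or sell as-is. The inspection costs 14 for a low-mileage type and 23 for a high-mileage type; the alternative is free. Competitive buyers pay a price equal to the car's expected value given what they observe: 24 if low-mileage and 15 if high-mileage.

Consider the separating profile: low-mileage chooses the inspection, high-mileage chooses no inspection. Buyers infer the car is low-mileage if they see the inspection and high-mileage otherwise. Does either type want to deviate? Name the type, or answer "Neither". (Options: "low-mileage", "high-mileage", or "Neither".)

The inspection pays 24; no inspection pays 15.
low-mileage: assigned the inspection, nets 24 − 14 = 10; deviating to no inspection nets 15.
high-mileage: assigned no inspection, nets 15; deviating to the inspection nets 24 − 23 = 1.
The low-mileage type gains 5 by deviating.

low-mileage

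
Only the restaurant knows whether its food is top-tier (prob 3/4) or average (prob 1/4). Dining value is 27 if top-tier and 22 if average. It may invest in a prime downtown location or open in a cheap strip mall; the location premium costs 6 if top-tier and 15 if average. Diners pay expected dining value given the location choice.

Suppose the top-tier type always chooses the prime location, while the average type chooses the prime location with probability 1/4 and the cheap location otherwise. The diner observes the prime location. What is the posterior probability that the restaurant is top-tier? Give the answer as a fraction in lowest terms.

12/13

P(the prime location) = (3/4)·1 + (1/4)·(1/4) = 13/16.
By Bayes' rule, P(top-tier | the prime location) = (3/4) / (13/16) = 12/13.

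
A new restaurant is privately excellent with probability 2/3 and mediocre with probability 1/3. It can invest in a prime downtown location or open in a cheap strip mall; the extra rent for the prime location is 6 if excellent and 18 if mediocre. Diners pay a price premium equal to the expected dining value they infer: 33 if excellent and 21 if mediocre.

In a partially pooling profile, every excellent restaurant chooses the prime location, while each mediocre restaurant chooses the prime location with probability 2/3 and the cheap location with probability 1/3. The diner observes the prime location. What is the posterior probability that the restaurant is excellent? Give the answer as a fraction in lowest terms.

P(the prime location) = (2/3)·1 + (1/3)·(2/3) = 8/9.
By Bayes' rule, P(excellent | the prime location) = (2/3) / (8/9) = 3/4.

3/4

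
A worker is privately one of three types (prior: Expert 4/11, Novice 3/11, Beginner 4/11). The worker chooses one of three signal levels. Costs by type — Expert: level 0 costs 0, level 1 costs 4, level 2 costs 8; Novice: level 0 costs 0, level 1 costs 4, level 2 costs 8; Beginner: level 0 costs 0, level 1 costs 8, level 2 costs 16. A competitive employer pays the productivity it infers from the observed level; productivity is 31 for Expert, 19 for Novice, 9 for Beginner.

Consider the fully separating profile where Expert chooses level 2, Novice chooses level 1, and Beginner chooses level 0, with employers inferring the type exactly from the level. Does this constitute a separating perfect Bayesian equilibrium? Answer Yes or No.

No

Separating wages: level 2 → 31, level 1 → 19, level 0 → 9.
Expert (assigned level 2): level 0: 9 − 0 = 9; level 1: 19 − 4 = 15; level 2: 31 − 8 = 23. Expert stays.
Novice (assigned level 1): level 0: 9 − 0 = 9; level 1: 19 − 4 = 15; level 2: 31 − 8 = 23. Novice prefers level 2.
Beginner (assigned level 0): level 0: 9 − 0 = 9; level 1: 19 − 8 = 11; level 2: 31 − 16 = 15. Beginner prefers level 2.
At least one type deviates; the separating profile fails.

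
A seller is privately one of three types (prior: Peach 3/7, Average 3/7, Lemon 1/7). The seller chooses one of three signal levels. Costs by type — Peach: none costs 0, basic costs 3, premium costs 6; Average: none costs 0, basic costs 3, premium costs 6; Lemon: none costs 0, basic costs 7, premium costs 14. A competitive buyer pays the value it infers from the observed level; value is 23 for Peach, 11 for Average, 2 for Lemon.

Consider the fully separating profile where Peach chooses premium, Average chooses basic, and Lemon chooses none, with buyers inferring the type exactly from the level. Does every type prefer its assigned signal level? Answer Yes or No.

Separating prices: premium → 23, basic → 11, none → 2.
Peach (assigned premium): none: 2 − 0 = 2; basic: 11 − 3 = 8; premium: 23 − 6 = 17. Peach stays.
Average (assigned basic): none: 2 − 0 = 2; basic: 11 − 3 = 8; premium: 23 − 6 = 17. Average prefers premium.
Lemon (assigned none): none: 2 − 0 = 2; basic: 11 − 7 = 4; premium: 23 − 14 = 9. Lemon prefers premium.
At least one type deviates; the separating profile fails.

No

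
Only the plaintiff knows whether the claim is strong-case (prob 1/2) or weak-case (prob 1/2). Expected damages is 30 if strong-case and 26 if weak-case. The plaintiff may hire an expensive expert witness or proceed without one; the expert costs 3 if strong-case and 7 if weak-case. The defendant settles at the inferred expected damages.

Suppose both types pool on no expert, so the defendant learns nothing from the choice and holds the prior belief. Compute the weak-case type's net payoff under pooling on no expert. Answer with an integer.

Pooled settlement = 1/2·30 + 1/2·26 = 28.
weak-case pays no cost for no expert, so net payoff = 28.

28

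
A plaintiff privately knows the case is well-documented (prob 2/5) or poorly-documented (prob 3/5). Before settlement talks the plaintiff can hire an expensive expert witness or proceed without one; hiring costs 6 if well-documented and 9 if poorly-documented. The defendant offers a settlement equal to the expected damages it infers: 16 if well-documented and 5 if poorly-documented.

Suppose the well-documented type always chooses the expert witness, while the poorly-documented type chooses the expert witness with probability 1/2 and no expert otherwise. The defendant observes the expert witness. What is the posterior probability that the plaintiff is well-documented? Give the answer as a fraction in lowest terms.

P(the expert witness) = (2/5)·1 + (3/5)·(1/2) = 7/10.
By Bayes' rule, P(well-documented | the expert witness) = (2/5) / (7/10) = 4/7.

4/7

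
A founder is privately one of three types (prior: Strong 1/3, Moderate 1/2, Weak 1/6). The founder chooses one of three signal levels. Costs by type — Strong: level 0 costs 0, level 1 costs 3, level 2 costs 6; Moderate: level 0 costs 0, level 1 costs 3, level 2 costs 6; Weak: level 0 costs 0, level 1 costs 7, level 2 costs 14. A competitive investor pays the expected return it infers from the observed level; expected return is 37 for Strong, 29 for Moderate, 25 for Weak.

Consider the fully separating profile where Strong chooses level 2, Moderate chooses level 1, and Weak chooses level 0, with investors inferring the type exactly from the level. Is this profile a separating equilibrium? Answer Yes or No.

Separating valuations: level 2 → 37, level 1 → 29, level 0 → 25.
Strong (assigned level 2): level 0: 25 − 0 = 25; level 1: 29 − 3 = 26; level 2: 37 − 6 = 31. Strong stays.
Moderate (assigned level 1): level 0: 25 − 0 = 25; level 1: 29 − 3 = 26; level 2: 37 − 6 = 31. Moderate prefers level 2.
Weak (assigned level 0): level 0: 25 − 0 = 25; level 1: 29 − 7 = 22; level 2: 37 − 14 = 23. Weak stays.
At least one type deviates; the separating profile fails.

No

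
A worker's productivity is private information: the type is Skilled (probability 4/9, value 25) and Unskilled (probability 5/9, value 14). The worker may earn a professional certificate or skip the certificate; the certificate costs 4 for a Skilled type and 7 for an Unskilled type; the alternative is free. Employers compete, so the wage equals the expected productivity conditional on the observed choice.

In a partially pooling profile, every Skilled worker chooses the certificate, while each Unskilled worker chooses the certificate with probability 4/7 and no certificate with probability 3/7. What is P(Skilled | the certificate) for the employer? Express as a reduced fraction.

7/12

P(the certificate) = (4/9)·1 + (5/9)·(4/7) = 16/21.
By Bayes' rule, P(Skilled | the certificate) = (4/9) / (16/21) = 7/12.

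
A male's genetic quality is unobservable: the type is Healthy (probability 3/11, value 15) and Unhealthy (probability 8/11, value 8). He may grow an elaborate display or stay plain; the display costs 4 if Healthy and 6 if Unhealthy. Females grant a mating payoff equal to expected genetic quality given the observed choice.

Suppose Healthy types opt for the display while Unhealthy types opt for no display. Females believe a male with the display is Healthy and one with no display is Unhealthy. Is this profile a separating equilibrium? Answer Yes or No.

No

Under these beliefs, the display earns mating payoff 15 and no display earns mating payoff 8.
Healthy: the display nets 15 − 4 = 11; no display nets 8. Healthy prefers the display.
Unhealthy: the display nets 15 − 6 = 9; no display nets 8. Unhealthy would deviate to the display.
Unhealthy has a profitable deviation, so the profile is not an equilibrium.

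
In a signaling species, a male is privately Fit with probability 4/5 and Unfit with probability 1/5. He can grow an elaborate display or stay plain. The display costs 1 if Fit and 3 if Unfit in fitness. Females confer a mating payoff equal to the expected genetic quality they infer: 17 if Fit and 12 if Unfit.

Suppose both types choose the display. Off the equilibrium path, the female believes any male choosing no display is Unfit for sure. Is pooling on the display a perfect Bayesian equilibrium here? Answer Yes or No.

Yes

On path, the female holds the prior and pays 4/5·17 + 1/5·12 = 16. Off path (no display), believing Unfit, it pays 12.
Fit: the display nets 16 − 1 = 15; no display nets 12. Fit stays.
Unfit: the display nets 16 − 3 = 13; no display nets 12. Unfit stays.
No type deviates, so pooling is sustained.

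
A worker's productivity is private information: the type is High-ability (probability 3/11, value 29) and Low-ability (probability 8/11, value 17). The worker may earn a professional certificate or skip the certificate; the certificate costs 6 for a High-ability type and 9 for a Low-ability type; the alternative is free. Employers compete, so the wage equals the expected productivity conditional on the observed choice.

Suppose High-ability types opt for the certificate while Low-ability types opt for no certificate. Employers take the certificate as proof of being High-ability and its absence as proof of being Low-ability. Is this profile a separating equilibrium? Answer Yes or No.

Under these beliefs, the certificate earns wage 29 and no certificate earns wage 17.
High-ability: the certificate nets 29 − 6 = 23; no certificate nets 17. High-ability prefers the certificate.
Low-ability: the certificate nets 29 − 9 = 20; no certificate nets 17. Low-ability would deviate to the certificate.
Low-ability has a profitable deviation, so the profile is not an equilibrium.

No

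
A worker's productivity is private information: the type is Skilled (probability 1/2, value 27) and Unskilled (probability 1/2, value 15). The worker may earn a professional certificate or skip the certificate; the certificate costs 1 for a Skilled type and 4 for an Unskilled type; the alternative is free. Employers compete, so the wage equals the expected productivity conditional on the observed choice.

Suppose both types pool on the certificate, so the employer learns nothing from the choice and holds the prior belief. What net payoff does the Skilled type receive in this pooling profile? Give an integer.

Pooled wage = 1/2·27 + 1/2·15 = 21.
Skilled pays cost 1 for the certificate, so net payoff = 21 − 1 = 20.

20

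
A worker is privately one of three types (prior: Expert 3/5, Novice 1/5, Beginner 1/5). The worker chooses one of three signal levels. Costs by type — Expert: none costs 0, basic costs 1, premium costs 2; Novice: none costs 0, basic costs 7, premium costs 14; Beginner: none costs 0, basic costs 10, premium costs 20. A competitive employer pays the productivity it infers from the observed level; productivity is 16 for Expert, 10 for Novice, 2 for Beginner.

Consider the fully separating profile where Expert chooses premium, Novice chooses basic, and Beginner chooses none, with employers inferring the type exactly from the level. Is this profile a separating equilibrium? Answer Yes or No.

Separating wages: premium → 16, basic → 10, none → 2.
Expert (assigned premium): none: 2 − 0 = 2; basic: 10 − 1 = 9; premium: 16 − 2 = 14. Expert stays.
Novice (assigned basic): none: 2 − 0 = 2; basic: 10 − 7 = 3; premium: 16 − 14 = 2. Novice stays.
Beginner (assigned none): none: 2 − 0 = 2; basic: 10 − 10 = 0; premium: 16 − 20 = -4. Beginner stays.
Every type prefers its assigned level; separation holds.

Yes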